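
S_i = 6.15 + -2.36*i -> [6.15, 3.79, 1.43, -0.93, -3.29]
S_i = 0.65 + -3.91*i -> [0.65, -3.26, -7.17, -11.08, -14.99]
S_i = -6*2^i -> [-6, -12, -24, -48, -96]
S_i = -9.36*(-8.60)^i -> [-9.36, 80.5, -692.27, 5953.48, -51199.96]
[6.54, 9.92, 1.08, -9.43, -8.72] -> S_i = Random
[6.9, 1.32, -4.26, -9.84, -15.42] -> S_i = 6.90 + -5.58*i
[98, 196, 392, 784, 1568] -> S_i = 98*2^i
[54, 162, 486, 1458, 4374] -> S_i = 54*3^i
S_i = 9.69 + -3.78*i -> [9.69, 5.91, 2.13, -1.65, -5.43]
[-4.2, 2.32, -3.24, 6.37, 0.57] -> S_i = Random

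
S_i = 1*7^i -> [1, 7, 49, 343, 2401]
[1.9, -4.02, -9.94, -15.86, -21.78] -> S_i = 1.90 + -5.92*i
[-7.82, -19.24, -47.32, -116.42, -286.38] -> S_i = -7.82*2.46^i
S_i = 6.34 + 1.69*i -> [6.34, 8.03, 9.72, 11.41, 13.1]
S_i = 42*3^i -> [42, 126, 378, 1134, 3402]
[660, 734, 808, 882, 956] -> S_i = 660 + 74*i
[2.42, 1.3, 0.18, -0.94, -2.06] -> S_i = 2.42 + -1.12*i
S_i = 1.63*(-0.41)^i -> [1.63, -0.67, 0.27, -0.11, 0.05]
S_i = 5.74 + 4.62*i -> [5.74, 10.36, 14.98, 19.6, 24.22]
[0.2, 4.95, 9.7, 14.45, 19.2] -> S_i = 0.20 + 4.75*i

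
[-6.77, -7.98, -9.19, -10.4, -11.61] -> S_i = -6.77 + -1.21*i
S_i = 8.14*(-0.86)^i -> [8.14, -7.0, 6.02, -5.18, 4.45]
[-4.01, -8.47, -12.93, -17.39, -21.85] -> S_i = -4.01 + -4.46*i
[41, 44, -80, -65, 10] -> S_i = Random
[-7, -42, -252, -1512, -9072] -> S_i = -7*6^i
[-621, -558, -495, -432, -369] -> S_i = -621 + 63*i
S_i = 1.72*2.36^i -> [1.72, 4.06, 9.58, 22.61, 53.36]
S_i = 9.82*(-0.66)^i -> [9.82, -6.48, 4.28, -2.82, 1.86]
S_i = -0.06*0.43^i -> [-0.06, -0.03, -0.01, -0.0, -0.0]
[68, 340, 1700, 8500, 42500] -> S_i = 68*5^i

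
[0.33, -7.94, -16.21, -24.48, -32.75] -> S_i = 0.33 + -8.27*i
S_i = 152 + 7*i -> [152, 159, 166, 173, 180]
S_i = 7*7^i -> [7, 49, 343, 2401, 16807]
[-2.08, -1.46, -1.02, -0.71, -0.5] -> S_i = -2.08*0.70^i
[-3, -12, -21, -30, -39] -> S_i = -3 + -9*i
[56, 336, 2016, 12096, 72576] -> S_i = 56*6^i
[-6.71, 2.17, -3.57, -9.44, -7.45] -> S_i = Random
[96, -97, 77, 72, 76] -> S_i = Random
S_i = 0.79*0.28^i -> [0.79, 0.22, 0.06, 0.02, 0.0]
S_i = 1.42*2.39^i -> [1.42, 3.39, 8.11, 19.39, 46.33]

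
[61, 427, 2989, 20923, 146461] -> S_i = 61*7^i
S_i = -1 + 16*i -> [-1, 15, 31, 47, 63]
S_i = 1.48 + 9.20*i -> [1.48, 10.68, 19.88, 29.08, 38.28]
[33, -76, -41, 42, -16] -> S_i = Random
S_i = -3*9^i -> [-3, -27, -243, -2187, -19683]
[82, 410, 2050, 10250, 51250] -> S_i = 82*5^i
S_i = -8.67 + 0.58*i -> [-8.67, -8.09, -7.51, -6.93, -6.35]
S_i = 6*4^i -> [6, 24, 96, 384, 1536]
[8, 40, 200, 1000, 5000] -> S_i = 8*5^i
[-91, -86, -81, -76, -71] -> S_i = -91 + 5*i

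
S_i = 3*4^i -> [3, 12, 48, 192, 768]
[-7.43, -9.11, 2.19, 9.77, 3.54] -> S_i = Random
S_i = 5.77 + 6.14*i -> [5.77, 11.91, 18.05, 24.19, 30.33]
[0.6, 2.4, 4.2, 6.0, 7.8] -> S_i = 0.60 + 1.80*i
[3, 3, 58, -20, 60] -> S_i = Random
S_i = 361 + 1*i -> [361, 362, 363, 364, 365]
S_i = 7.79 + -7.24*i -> [7.79, 0.55, -6.69, -13.93, -21.17]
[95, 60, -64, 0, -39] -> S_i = Random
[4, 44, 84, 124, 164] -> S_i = 4 + 40*i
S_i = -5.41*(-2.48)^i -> [-5.41, 13.42, -33.27, 82.52, -204.65]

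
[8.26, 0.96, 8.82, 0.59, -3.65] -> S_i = Random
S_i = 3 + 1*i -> [3, 4, 5, 6, 7]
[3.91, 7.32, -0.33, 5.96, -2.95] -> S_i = Random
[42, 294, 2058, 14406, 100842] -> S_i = 42*7^i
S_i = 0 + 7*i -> [0, 7, 14, 21, 28]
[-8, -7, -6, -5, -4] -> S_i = -8 + 1*i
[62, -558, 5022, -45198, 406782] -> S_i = 62*-9^i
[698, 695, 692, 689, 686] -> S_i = 698 + -3*i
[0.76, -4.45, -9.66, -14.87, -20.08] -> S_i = 0.76 + -5.21*i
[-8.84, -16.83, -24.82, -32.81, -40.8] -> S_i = -8.84 + -7.99*i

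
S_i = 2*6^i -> [2, 12, 72, 432, 2592]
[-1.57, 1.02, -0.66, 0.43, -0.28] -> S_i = -1.57*(-0.65)^i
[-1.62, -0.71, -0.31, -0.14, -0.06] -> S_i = -1.62*0.44^i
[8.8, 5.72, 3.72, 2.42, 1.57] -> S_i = 8.80*0.65^i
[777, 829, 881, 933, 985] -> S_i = 777 + 52*i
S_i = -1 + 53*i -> [-1, 52, 105, 158, 211]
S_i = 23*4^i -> [23, 92, 368, 1472, 5888]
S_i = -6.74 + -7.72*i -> [-6.74, -14.46, -22.18, -29.9, -37.62]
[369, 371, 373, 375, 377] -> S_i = 369 + 2*i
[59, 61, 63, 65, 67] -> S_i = 59 + 2*i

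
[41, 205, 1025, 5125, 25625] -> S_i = 41*5^i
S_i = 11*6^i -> [11, 66, 396, 2376, 14256]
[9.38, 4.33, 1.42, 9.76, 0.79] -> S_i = Random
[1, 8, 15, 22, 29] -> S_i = 1 + 7*i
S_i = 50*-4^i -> [50, -200, 800, -3200, 12800]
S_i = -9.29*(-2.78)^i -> [-9.29, 25.83, -71.8, 199.6, -554.87]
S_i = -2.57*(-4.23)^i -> [-2.57, 10.87, -45.98, 194.52, -822.8]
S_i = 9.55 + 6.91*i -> [9.55, 16.46, 23.37, 30.28, 37.19]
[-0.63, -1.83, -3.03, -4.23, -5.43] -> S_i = -0.63 + -1.20*i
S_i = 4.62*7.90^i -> [4.62, 36.5, 288.33, 2277.84, 17994.94]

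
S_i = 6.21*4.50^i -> [6.21, 27.94, 125.75, 565.89, 2546.49]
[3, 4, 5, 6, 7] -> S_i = 3 + 1*i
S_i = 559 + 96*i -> [559, 655, 751, 847, 943]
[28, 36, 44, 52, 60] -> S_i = 28 + 8*i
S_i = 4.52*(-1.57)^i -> [4.52, -7.1, 11.14, -17.49, 27.46]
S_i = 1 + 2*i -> [1, 3, 5, 7, 9]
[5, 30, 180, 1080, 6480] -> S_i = 5*6^i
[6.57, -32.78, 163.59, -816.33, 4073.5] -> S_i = 6.57*(-4.99)^i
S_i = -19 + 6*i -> [-19, -13, -7, -1, 5]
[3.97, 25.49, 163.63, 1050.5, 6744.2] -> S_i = 3.97*6.42^i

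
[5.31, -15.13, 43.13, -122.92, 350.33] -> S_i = 5.31*(-2.85)^i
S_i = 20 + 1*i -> [20, 21, 22, 23, 24]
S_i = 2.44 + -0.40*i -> [2.44, 2.04, 1.64, 1.24, 0.84]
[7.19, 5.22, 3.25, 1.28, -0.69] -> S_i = 7.19 + -1.97*i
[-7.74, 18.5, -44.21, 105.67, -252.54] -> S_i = -7.74*(-2.39)^i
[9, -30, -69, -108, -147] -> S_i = 9 + -39*i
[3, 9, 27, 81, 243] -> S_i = 3*3^i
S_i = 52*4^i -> [52, 208, 832, 3328, 13312]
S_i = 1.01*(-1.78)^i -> [1.01, -1.8, 3.2, -5.7, 10.14]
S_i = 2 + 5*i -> [2, 7, 12, 17, 22]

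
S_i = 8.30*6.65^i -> [8.3, 55.2, 367.05, 2440.86, 16231.72]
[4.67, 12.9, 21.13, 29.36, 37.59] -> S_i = 4.67 + 8.23*i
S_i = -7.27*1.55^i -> [-7.27, -11.27, -17.47, -27.07, -41.96]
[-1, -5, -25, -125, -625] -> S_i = -1*5^i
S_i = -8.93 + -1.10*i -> [-8.93, -10.03, -11.13, -12.23, -13.33]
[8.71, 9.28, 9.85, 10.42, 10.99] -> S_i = 8.71 + 0.57*i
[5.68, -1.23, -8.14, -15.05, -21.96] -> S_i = 5.68 + -6.91*i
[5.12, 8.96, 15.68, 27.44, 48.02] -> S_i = 5.12*1.75^i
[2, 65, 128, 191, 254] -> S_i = 2 + 63*i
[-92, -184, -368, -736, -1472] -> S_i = -92*2^i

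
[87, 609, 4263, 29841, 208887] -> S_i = 87*7^i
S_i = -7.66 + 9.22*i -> [-7.66, 1.56, 10.78, 20.0, 29.22]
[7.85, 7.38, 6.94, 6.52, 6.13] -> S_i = 7.85*0.94^i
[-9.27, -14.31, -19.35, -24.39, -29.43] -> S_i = -9.27 + -5.04*i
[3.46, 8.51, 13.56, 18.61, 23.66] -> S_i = 3.46 + 5.05*i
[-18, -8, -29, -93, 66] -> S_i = Random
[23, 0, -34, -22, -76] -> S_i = Random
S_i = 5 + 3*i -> [5, 8, 11, 14, 17]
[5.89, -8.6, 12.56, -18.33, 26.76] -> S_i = 5.89*(-1.46)^i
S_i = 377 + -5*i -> [377, 372, 367, 362, 357]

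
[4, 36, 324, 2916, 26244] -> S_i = 4*9^i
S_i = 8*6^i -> [8, 48, 288, 1728, 10368]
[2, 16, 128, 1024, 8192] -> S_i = 2*8^i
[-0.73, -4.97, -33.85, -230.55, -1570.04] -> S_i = -0.73*6.81^i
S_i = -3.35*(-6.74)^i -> [-3.35, 22.58, -152.18, 1025.71, -6913.28]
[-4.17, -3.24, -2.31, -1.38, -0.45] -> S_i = -4.17 + 0.93*i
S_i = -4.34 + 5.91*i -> [-4.34, 1.57, 7.48, 13.39, 19.3]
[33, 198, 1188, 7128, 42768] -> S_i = 33*6^i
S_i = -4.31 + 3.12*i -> [-4.31, -1.19, 1.93, 5.05, 8.17]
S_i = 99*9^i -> [99, 891, 8019, 72171, 649539]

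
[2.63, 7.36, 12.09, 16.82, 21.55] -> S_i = 2.63 + 4.73*i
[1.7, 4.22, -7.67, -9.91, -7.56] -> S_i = Random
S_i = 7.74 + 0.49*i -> [7.74, 8.23, 8.72, 9.21, 9.7]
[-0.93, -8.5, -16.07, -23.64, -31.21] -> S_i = -0.93 + -7.57*i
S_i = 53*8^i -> [53, 424, 3392, 27136, 217088]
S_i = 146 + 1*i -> [146, 147, 148, 149, 150]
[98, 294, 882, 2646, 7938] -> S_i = 98*3^i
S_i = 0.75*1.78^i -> [0.75, 1.34, 2.38, 4.23, 7.53]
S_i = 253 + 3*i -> [253, 256, 259, 262, 265]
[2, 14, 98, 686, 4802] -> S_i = 2*7^i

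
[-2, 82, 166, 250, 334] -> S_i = -2 + 84*i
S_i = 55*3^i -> [55, 165, 495, 1485, 4455]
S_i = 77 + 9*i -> [77, 86, 95, 104, 113]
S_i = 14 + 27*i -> [14, 41, 68, 95, 122]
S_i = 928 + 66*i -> [928, 994, 1060, 1126, 1192]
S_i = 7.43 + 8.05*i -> [7.43, 15.48, 23.53, 31.58, 39.63]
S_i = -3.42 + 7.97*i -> [-3.42, 4.55, 12.52, 20.49, 28.46]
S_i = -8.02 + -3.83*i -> [-8.02, -11.85, -15.68, -19.51, -23.34]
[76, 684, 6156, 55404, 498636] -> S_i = 76*9^i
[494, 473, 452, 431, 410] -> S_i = 494 + -21*i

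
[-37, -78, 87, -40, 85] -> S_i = Random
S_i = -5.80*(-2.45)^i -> [-5.8, 14.21, -34.81, 85.3, -208.97]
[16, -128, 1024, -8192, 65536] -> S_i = 16*-8^i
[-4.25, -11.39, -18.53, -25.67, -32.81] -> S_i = -4.25 + -7.14*i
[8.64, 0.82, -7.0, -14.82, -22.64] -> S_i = 8.64 + -7.82*i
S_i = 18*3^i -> [18, 54, 162, 486, 1458]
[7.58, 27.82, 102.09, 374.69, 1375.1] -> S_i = 7.58*3.67^i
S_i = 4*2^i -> [4, 8, 16, 32, 64]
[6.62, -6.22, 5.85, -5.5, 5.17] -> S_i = 6.62*(-0.94)^i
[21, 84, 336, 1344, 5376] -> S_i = 21*4^i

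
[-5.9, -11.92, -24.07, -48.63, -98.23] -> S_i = -5.90*2.02^i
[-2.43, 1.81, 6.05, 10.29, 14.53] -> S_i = -2.43 + 4.24*i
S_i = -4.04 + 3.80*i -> [-4.04, -0.24, 3.56, 7.36, 11.16]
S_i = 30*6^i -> [30, 180, 1080, 6480, 38880]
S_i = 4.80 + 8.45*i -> [4.8, 13.25, 21.7, 30.15, 38.6]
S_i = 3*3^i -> [3, 9, 27, 81, 243]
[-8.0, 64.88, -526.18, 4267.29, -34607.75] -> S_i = -8.00*(-8.11)^i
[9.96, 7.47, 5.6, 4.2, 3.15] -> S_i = 9.96*0.75^i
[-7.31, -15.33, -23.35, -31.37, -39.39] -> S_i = -7.31 + -8.02*i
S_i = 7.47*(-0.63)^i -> [7.47, -4.71, 2.96, -1.87, 1.18]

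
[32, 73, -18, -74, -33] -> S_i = Random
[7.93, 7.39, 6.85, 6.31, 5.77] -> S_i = 7.93 + -0.54*i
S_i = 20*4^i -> [20, 80, 320, 1280, 5120]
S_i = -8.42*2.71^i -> [-8.42, -22.82, -61.84, -167.58, -454.14]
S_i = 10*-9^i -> [10, -90, 810, -7290, 65610]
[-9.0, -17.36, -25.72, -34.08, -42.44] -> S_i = -9.00 + -8.36*i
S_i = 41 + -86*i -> [41, -45, -131, -217, -303]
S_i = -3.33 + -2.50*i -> [-3.33, -5.83, -8.33, -10.83, -13.33]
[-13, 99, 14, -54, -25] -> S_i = Random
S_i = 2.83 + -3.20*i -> [2.83, -0.37, -3.57, -6.77, -9.97]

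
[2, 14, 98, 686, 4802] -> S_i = 2*7^i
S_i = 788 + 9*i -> [788, 797, 806, 815, 824]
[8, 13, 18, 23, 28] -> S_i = 8 + 5*i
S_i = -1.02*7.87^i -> [-1.02, -8.03, -63.18, -497.19, -3912.9]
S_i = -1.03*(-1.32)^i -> [-1.03, 1.36, -1.79, 2.37, -3.13]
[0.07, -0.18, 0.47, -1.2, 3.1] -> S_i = 0.07*(-2.58)^i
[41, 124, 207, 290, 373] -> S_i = 41 + 83*i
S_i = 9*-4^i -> [9, -36, 144, -576, 2304]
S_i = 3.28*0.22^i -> [3.28, 0.72, 0.16, 0.03, 0.01]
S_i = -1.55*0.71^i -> [-1.55, -1.1, -0.78, -0.55, -0.39]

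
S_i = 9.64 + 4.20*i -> [9.64, 13.84, 18.04, 22.24, 26.44]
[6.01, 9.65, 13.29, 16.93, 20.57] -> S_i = 6.01 + 3.64*i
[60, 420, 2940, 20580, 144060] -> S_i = 60*7^i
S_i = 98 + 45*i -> [98, 143, 188, 233, 278]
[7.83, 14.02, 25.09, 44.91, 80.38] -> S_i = 7.83*1.79^i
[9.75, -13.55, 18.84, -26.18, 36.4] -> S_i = 9.75*(-1.39)^i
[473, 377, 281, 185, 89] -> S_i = 473 + -96*i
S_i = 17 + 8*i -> [17, 25, 33, 41, 49]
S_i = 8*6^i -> [8, 48, 288, 1728, 10368]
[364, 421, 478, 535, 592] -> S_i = 364 + 57*i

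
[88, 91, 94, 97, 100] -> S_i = 88 + 3*i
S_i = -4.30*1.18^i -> [-4.3, -5.07, -5.99, -7.07, -8.34]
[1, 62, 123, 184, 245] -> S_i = 1 + 61*i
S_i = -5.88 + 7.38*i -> [-5.88, 1.5, 8.88, 16.26, 23.64]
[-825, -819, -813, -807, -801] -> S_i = -825 + 6*i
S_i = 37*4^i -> [37, 148, 592, 2368, 9472]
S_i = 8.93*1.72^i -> [8.93, 15.36, 26.42, 45.44, 78.16]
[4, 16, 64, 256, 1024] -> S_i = 4*4^i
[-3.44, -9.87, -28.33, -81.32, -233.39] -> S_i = -3.44*2.87^i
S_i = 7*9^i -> [7, 63, 567, 5103, 45927]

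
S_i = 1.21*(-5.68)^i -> [1.21, -6.87, 39.04, -221.73, 1259.44]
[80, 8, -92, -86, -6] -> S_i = Random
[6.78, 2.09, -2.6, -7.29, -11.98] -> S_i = 6.78 + -4.69*i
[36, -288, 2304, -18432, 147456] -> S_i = 36*-8^i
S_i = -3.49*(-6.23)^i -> [-3.49, 21.74, -135.46, 843.9, -5257.48]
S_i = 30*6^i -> [30, 180, 1080, 6480, 38880]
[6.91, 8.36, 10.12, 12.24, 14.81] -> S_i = 6.91*1.21^i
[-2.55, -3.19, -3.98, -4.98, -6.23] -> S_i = -2.55*1.25^i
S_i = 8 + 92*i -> [8, 100, 192, 284, 376]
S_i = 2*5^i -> [2, 10, 50, 250, 1250]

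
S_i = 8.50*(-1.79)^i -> [8.5, -15.22, 27.23, -48.75, 87.26]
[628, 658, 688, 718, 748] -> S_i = 628 + 30*i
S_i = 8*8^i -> [8, 64, 512, 4096, 32768]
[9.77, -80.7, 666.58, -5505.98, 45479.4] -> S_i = 9.77*(-8.26)^i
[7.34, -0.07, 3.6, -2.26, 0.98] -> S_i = Random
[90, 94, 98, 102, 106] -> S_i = 90 + 4*i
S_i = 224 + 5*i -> [224, 229, 234, 239, 244]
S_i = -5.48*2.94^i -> [-5.48, -16.11, -47.37, -139.26, -409.42]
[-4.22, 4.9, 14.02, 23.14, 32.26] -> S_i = -4.22 + 9.12*i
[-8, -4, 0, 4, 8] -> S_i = -8 + 4*i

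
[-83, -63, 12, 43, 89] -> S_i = Random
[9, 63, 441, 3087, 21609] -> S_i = 9*7^i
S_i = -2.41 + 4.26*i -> [-2.41, 1.85, 6.11, 10.37, 14.63]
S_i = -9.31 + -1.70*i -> [-9.31, -11.01, -12.71, -14.41, -16.11]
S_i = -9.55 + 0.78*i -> [-9.55, -8.77, -7.99, -7.21, -6.43]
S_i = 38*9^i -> [38, 342, 3078, 27702, 249318]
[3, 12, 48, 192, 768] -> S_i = 3*4^i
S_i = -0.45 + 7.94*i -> [-0.45, 7.49, 15.43, 23.37, 31.31]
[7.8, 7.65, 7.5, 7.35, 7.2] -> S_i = 7.80 + -0.15*i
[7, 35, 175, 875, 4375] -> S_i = 7*5^i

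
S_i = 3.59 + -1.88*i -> [3.59, 1.71, -0.17, -2.05, -3.93]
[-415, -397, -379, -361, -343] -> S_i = -415 + 18*i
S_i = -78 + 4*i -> [-78, -74, -70, -66, -62]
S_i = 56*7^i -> [56, 392, 2744, 19208, 134456]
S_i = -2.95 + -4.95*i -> [-2.95, -7.9, -12.85, -17.8, -22.75]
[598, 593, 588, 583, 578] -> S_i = 598 + -5*i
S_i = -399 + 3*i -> [-399, -396, -393, -390, -387]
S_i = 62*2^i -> [62, 124, 248, 496, 992]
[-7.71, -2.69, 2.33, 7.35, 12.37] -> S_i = -7.71 + 5.02*i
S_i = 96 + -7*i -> [96, 89, 82, 75, 68]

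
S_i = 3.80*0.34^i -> [3.8, 1.29, 0.44, 0.15, 0.05]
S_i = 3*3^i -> [3, 9, 27, 81, 243]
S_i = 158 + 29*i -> [158, 187, 216, 245, 274]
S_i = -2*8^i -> [-2, -16, -128, -1024, -8192]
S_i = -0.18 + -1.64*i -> [-0.18, -1.82, -3.46, -5.1, -6.74]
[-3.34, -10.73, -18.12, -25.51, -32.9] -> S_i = -3.34 + -7.39*i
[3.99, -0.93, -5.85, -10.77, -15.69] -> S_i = 3.99 + -4.92*i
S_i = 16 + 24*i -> [16, 40, 64, 88, 112]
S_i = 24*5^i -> [24, 120, 600, 3000, 15000]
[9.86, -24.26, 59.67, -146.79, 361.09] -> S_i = 9.86*(-2.46)^i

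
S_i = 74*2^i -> [74, 148, 296, 592, 1184]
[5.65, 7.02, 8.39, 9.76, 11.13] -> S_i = 5.65 + 1.37*i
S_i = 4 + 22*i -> [4, 26, 48, 70, 92]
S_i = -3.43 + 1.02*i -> [-3.43, -2.41, -1.39, -0.37, 0.65]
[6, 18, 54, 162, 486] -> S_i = 6*3^i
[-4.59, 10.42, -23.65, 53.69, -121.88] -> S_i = -4.59*(-2.27)^i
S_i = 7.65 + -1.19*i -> [7.65, 6.46, 5.27, 4.08, 2.89]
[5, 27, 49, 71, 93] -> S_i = 5 + 22*i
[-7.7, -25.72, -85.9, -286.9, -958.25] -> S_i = -7.70*3.34^i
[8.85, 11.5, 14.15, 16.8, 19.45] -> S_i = 8.85 + 2.65*i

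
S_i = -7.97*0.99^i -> [-7.97, -7.89, -7.81, -7.73, -7.66]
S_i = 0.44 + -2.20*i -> [0.44, -1.76, -3.96, -6.16, -8.36]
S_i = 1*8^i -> [1, 8, 64, 512, 4096]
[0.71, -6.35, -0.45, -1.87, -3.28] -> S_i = Random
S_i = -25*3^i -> [-25, -75, -225, -675, -2025]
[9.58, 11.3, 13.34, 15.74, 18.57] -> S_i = 9.58*1.18^i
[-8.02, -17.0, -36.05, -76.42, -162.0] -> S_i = -8.02*2.12^i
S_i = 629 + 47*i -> [629, 676, 723, 770, 817]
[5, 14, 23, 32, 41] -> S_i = 5 + 9*i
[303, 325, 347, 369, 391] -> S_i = 303 + 22*i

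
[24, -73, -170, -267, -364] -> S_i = 24 + -97*i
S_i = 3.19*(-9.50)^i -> [3.19, -30.3, 287.9, -2735.03, 25982.75]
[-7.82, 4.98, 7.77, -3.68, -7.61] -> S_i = Random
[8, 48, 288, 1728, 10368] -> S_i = 8*6^i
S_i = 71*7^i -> [71, 497, 3479, 24353, 170471]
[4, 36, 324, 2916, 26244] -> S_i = 4*9^i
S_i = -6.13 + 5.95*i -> [-6.13, -0.18, 5.77, 11.72, 17.67]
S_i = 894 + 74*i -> [894, 968, 1042, 1116, 1190]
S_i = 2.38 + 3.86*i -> [2.38, 6.24, 10.1, 13.96, 17.82]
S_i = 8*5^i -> [8, 40, 200, 1000, 5000]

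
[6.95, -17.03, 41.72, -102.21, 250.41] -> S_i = 6.95*(-2.45)^i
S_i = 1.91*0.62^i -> [1.91, 1.18, 0.73, 0.46, 0.28]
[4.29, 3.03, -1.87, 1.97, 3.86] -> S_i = Random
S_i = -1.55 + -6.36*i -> [-1.55, -7.91, -14.27, -20.63, -26.99]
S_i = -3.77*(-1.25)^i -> [-3.77, 4.71, -5.89, 7.36, -9.2]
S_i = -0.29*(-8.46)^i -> [-0.29, 2.45, -20.76, 175.59, -1485.52]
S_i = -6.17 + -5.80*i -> [-6.17, -11.97, -17.77, -23.57, -29.37]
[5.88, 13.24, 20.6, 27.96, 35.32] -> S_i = 5.88 + 7.36*i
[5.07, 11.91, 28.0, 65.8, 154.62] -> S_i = 5.07*2.35^i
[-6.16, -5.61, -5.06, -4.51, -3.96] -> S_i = -6.16 + 0.55*i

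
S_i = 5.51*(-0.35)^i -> [5.51, -1.93, 0.67, -0.24, 0.08]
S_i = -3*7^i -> [-3, -21, -147, -1029, -7203]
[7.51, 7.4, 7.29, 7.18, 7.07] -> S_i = 7.51 + -0.11*i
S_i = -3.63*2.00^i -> [-3.63, -7.26, -14.52, -29.04, -58.08]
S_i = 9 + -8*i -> [9, 1, -7, -15, -23]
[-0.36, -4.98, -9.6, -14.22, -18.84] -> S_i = -0.36 + -4.62*i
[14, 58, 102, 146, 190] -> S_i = 14 + 44*i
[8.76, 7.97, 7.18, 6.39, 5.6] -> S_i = 8.76 + -0.79*i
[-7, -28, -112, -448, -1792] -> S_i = -7*4^i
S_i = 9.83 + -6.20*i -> [9.83, 3.63, -2.57, -8.77, -14.97]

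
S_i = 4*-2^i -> [4, -8, 16, -32, 64]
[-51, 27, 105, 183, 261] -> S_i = -51 + 78*i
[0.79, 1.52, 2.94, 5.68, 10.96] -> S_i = 0.79*1.93^i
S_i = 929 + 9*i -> [929, 938, 947, 956, 965]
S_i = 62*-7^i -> [62, -434, 3038, -21266, 148862]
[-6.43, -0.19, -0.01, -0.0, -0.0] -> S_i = -6.43*0.03^i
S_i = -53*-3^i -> [-53, 159, -477, 1431, -4293]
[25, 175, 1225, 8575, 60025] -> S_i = 25*7^i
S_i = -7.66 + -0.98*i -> [-7.66, -8.64, -9.62, -10.6, -11.58]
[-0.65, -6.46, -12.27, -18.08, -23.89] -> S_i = -0.65 + -5.81*i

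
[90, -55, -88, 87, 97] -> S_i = Random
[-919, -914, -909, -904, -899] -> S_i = -919 + 5*i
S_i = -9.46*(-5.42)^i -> [-9.46, 51.27, -277.9, 1506.22, -8163.72]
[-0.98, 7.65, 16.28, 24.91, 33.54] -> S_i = -0.98 + 8.63*i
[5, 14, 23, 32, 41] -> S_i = 5 + 9*i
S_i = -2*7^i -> [-2, -14, -98, -686, -4802]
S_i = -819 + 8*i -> [-819, -811, -803, -795, -787]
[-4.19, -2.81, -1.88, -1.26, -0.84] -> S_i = -4.19*0.67^i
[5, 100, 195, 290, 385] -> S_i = 5 + 95*i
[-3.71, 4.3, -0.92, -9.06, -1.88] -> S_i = Random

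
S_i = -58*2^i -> [-58, -116, -232, -464, -928]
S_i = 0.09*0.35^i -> [0.09, 0.03, 0.01, 0.0, 0.0]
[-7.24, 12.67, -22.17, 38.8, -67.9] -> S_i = -7.24*(-1.75)^i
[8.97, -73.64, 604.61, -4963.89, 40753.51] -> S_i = 8.97*(-8.21)^i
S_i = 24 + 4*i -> [24, 28, 32, 36, 40]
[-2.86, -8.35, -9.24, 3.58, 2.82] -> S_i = Random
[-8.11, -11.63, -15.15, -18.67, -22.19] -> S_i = -8.11 + -3.52*i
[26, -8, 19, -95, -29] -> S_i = Random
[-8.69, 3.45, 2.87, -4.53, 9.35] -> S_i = Random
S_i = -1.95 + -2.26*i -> [-1.95, -4.21, -6.47, -8.73, -10.99]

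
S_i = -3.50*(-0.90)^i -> [-3.5, 3.15, -2.84, 2.55, -2.3]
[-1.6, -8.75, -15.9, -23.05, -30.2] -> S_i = -1.60 + -7.15*i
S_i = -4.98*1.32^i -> [-4.98, -6.57, -8.68, -11.45, -15.12]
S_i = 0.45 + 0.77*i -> [0.45, 1.22, 1.99, 2.76, 3.53]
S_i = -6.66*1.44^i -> [-6.66, -9.59, -13.81, -19.89, -28.64]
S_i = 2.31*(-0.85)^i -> [2.31, -1.96, 1.67, -1.42, 1.21]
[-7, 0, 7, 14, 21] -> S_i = -7 + 7*i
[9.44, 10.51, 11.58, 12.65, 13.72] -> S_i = 9.44 + 1.07*i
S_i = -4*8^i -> [-4, -32, -256, -2048, -16384]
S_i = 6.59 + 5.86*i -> [6.59, 12.45, 18.31, 24.17, 30.03]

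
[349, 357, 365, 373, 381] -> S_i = 349 + 8*i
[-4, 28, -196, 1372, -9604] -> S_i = -4*-7^i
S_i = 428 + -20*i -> [428, 408, 388, 368, 348]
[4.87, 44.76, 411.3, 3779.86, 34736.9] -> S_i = 4.87*9.19^i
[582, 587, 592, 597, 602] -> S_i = 582 + 5*i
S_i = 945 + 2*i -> [945, 947, 949, 951, 953]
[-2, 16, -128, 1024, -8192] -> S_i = -2*-8^i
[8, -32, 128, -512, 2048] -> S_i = 8*-4^i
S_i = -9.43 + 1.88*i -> [-9.43, -7.55, -5.67, -3.79, -1.91]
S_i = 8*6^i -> [8, 48, 288, 1728, 10368]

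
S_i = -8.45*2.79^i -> [-8.45, -23.58, -65.78, -183.51, -512.0]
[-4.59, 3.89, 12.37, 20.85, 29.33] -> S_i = -4.59 + 8.48*i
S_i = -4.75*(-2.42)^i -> [-4.75, 11.5, -27.82, 67.32, -162.91]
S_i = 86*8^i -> [86, 688, 5504, 44032, 352256]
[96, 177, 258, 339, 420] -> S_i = 96 + 81*i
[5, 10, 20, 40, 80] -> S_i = 5*2^i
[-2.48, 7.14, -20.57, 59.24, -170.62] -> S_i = -2.48*(-2.88)^i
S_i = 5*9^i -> [5, 45, 405, 3645, 32805]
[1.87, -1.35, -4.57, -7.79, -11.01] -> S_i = 1.87 + -3.22*i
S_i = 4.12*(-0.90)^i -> [4.12, -3.71, 3.34, -3.0, 2.7]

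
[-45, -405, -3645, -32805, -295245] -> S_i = -45*9^i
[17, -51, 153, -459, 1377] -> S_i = 17*-3^i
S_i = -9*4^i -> [-9, -36, -144, -576, -2304]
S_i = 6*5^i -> [6, 30, 150, 750, 3750]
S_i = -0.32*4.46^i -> [-0.32, -1.43, -6.37, -28.39, -126.62]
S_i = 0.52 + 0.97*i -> [0.52, 1.49, 2.46, 3.43, 4.4]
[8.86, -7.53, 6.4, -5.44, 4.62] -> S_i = 8.86*(-0.85)^i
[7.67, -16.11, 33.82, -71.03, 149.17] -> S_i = 7.67*(-2.10)^i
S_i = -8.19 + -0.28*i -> [-8.19, -8.47, -8.75, -9.03, -9.31]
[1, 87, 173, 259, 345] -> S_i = 1 + 86*i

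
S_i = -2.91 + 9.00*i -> [-2.91, 6.09, 15.09, 24.09, 33.09]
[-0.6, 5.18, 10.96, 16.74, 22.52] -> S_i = -0.60 + 5.78*i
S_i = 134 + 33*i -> [134, 167, 200, 233, 266]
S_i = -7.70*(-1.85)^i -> [-7.7, 14.24, -26.35, 48.75, -90.19]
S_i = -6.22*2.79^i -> [-6.22, -17.35, -48.42, -135.08, -376.88]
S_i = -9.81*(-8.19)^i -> [-9.81, 80.34, -658.02, 5389.16, -44137.18]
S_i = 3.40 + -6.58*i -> [3.4, -3.18, -9.76, -16.34, -22.92]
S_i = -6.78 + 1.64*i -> [-6.78, -5.14, -3.5, -1.86, -0.22]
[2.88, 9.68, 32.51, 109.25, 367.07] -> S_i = 2.88*3.36^i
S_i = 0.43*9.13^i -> [0.43, 3.93, 35.84, 327.25, 2987.8]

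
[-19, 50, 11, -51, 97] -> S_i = Random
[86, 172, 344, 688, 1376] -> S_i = 86*2^i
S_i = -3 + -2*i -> [-3, -5, -7, -9, -11]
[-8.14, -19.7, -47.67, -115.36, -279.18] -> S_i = -8.14*2.42^i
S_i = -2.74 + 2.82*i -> [-2.74, 0.08, 2.9, 5.72, 8.54]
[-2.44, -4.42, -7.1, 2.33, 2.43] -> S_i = Random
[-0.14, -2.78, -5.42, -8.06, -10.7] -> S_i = -0.14 + -2.64*i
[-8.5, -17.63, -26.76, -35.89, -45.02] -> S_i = -8.50 + -9.13*i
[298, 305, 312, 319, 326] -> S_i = 298 + 7*i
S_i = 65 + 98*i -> [65, 163, 261, 359, 457]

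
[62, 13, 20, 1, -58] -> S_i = Random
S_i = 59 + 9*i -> [59, 68, 77, 86, 95]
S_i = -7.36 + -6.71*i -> [-7.36, -14.07, -20.78, -27.49, -34.2]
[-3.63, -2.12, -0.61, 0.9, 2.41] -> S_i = -3.63 + 1.51*i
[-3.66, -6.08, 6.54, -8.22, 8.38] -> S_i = Random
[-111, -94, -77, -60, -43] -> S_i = -111 + 17*i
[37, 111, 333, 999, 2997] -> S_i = 37*3^i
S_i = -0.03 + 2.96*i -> [-0.03, 2.93, 5.89, 8.85, 11.81]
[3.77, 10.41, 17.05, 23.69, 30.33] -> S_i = 3.77 + 6.64*i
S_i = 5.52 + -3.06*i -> [5.52, 2.46, -0.6, -3.66, -6.72]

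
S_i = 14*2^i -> [14, 28, 56, 112, 224]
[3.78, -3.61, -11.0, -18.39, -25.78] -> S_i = 3.78 + -7.39*i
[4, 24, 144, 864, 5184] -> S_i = 4*6^i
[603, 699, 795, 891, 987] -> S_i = 603 + 96*i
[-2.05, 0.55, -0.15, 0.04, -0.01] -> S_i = -2.05*(-0.27)^i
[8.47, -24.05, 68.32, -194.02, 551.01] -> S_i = 8.47*(-2.84)^i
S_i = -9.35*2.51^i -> [-9.35, -23.47, -58.91, -147.85, -371.11]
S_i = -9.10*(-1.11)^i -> [-9.1, 10.1, -11.21, 12.45, -13.81]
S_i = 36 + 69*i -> [36, 105, 174, 243, 312]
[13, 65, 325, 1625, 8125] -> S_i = 13*5^i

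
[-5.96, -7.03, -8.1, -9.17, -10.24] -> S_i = -5.96 + -1.07*i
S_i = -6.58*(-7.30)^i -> [-6.58, 48.03, -350.65, 2559.73, -18686.04]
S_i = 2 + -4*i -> [2, -2, -6, -10, -14]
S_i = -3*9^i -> [-3, -27, -243, -2187, -19683]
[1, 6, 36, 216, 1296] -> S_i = 1*6^i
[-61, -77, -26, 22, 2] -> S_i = Random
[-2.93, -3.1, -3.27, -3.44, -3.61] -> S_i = -2.93 + -0.17*i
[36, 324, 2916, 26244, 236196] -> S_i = 36*9^i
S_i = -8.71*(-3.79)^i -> [-8.71, 33.01, -125.11, 474.17, -1797.11]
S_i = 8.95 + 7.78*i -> [8.95, 16.73, 24.51, 32.29, 40.07]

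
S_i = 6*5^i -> [6, 30, 150, 750, 3750]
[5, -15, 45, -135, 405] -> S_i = 5*-3^i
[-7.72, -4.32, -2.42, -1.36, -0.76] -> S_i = -7.72*0.56^i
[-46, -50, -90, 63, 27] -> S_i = Random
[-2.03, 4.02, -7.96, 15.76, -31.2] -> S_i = -2.03*(-1.98)^i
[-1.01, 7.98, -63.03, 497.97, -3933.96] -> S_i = -1.01*(-7.90)^i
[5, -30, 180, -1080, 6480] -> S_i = 5*-6^i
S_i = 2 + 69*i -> [2, 71, 140, 209, 278]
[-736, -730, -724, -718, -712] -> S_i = -736 + 6*i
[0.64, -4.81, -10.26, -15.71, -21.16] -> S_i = 0.64 + -5.45*i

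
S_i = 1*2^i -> [1, 2, 4, 8, 16]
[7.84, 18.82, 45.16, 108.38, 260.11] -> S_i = 7.84*2.40^i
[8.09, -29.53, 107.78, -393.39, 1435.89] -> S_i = 8.09*(-3.65)^i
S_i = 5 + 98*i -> [5, 103, 201, 299, 397]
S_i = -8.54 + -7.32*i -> [-8.54, -15.86, -23.18, -30.5, -37.82]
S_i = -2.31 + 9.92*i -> [-2.31, 7.61, 17.53, 27.45, 37.37]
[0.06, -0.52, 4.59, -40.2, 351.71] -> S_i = 0.06*(-8.75)^i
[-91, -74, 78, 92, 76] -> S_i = Random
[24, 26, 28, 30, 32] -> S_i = 24 + 2*i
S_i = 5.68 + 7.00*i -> [5.68, 12.68, 19.68, 26.68, 33.68]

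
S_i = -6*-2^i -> [-6, 12, -24, 48, -96]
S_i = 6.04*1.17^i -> [6.04, 7.07, 8.27, 9.67, 11.32]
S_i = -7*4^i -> [-7, -28, -112, -448, -1792]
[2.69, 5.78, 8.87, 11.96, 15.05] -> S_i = 2.69 + 3.09*i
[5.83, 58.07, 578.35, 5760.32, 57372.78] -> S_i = 5.83*9.96^i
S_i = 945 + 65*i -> [945, 1010, 1075, 1140, 1205]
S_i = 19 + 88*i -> [19, 107, 195, 283, 371]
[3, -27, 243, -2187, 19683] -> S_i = 3*-9^i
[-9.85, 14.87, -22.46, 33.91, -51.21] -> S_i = -9.85*(-1.51)^i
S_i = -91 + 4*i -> [-91, -87, -83, -79, -75]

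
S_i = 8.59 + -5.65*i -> [8.59, 2.94, -2.71, -8.36, -14.01]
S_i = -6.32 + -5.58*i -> [-6.32, -11.9, -17.48, -23.06, -28.64]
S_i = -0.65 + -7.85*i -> [-0.65, -8.5, -16.35, -24.2, -32.05]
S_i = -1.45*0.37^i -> [-1.45, -0.54, -0.2, -0.07, -0.03]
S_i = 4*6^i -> [4, 24, 144, 864, 5184]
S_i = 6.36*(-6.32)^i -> [6.36, -40.2, 254.03, -1605.49, 10146.71]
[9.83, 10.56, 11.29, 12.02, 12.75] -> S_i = 9.83 + 0.73*i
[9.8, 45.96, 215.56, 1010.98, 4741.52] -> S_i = 9.80*4.69^i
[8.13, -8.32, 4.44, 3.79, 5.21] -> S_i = Random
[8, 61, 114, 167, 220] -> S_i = 8 + 53*i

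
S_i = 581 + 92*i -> [581, 673, 765, 857, 949]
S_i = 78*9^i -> [78, 702, 6318, 56862, 511758]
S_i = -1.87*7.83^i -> [-1.87, -14.64, -114.65, -897.69, -7028.92]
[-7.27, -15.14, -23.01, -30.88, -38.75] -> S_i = -7.27 + -7.87*i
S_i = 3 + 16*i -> [3, 19, 35, 51, 67]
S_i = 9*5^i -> [9, 45, 225, 1125, 5625]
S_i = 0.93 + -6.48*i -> [0.93, -5.55, -12.03, -18.51, -24.99]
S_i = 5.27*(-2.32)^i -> [5.27, -12.23, 28.37, -65.81, 152.67]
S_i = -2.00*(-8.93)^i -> [-2.0, 17.86, -159.49, 1424.24, -12718.5]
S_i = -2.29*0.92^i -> [-2.29, -2.11, -1.94, -1.78, -1.64]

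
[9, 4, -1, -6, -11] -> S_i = 9 + -5*i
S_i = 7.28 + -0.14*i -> [7.28, 7.14, 7.0, 6.86, 6.72]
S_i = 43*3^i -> [43, 129, 387, 1161, 3483]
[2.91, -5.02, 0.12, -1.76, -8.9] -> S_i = Random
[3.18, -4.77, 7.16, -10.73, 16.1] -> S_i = 3.18*(-1.50)^i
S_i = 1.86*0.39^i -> [1.86, 0.73, 0.28, 0.11, 0.04]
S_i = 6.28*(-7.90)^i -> [6.28, -49.61, 391.93, -3096.28, 24460.65]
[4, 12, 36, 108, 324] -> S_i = 4*3^i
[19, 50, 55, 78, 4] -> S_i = Random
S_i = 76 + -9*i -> [76, 67, 58, 49, 40]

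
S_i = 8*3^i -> [8, 24, 72, 216, 648]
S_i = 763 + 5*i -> [763, 768, 773, 778, 783]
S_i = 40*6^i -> [40, 240, 1440, 8640, 51840]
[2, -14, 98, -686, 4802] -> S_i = 2*-7^i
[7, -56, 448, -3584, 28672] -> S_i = 7*-8^i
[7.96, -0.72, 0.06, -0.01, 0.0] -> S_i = 7.96*(-0.09)^i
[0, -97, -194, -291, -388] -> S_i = 0 + -97*i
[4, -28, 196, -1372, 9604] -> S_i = 4*-7^i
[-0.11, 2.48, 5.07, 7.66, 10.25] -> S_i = -0.11 + 2.59*i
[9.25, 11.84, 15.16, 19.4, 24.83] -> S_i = 9.25*1.28^i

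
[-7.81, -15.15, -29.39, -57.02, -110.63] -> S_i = -7.81*1.94^i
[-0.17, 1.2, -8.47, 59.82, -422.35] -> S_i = -0.17*(-7.06)^i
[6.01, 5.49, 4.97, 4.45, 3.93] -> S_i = 6.01 + -0.52*i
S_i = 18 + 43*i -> [18, 61, 104, 147, 190]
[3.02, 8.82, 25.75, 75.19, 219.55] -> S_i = 3.02*2.92^i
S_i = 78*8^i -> [78, 624, 4992, 39936, 319488]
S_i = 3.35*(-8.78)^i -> [3.35, -29.41, 258.25, -2267.4, 19907.78]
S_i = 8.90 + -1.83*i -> [8.9, 7.07, 5.24, 3.41, 1.58]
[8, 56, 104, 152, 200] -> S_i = 8 + 48*i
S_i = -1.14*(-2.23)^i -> [-1.14, 2.54, -5.67, 12.64, -28.19]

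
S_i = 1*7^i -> [1, 7, 49, 343, 2401]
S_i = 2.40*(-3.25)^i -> [2.4, -7.8, 25.35, -82.39, 267.76]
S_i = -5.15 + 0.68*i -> [-5.15, -4.47, -3.79, -3.11, -2.43]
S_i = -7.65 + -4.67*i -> [-7.65, -12.32, -16.99, -21.66, -26.33]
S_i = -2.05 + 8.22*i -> [-2.05, 6.17, 14.39, 22.61, 30.83]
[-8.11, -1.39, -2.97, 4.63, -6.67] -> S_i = Random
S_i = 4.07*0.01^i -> [4.07, 0.04, 0.0, 0.0, 0.0]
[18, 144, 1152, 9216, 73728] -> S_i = 18*8^i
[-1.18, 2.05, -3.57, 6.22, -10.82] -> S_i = -1.18*(-1.74)^i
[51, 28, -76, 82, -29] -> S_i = Random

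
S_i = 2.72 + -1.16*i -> [2.72, 1.56, 0.4, -0.76, -1.92]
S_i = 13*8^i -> [13, 104, 832, 6656, 53248]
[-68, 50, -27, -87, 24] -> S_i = Random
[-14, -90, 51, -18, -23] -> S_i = Random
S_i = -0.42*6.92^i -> [-0.42, -2.91, -20.11, -139.18, -963.11]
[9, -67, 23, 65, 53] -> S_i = Random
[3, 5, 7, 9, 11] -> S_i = 3 + 2*i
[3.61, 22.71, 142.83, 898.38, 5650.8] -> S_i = 3.61*6.29^i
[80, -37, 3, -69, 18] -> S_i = Random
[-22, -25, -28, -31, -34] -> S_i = -22 + -3*i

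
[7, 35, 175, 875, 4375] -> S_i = 7*5^i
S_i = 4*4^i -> [4, 16, 64, 256, 1024]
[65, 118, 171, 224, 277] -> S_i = 65 + 53*i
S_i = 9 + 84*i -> [9, 93, 177, 261, 345]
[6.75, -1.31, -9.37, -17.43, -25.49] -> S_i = 6.75 + -8.06*i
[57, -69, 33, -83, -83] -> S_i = Random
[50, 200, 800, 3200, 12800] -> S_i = 50*4^i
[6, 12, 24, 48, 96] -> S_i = 6*2^i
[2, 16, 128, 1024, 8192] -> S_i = 2*8^i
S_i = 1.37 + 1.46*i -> [1.37, 2.83, 4.29, 5.75, 7.21]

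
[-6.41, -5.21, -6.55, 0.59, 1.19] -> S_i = Random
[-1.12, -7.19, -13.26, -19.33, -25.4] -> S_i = -1.12 + -6.07*i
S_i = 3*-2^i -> [3, -6, 12, -24, 48]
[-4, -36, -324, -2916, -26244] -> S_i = -4*9^i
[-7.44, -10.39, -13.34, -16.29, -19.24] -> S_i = -7.44 + -2.95*i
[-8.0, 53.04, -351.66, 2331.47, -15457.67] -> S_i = -8.00*(-6.63)^i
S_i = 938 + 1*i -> [938, 939, 940, 941, 942]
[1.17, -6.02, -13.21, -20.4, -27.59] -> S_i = 1.17 + -7.19*i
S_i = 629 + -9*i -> [629, 620, 611, 602, 593]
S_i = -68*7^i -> [-68, -476, -3332, -23324, -163268]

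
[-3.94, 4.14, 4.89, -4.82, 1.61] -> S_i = Random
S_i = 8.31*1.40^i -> [8.31, 11.63, 16.29, 22.8, 31.92]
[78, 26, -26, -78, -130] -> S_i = 78 + -52*i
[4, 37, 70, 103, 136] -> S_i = 4 + 33*i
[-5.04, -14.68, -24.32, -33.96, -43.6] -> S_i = -5.04 + -9.64*i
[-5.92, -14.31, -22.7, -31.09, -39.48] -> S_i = -5.92 + -8.39*i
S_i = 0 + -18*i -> [0, -18, -36, -54, -72]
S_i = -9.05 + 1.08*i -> [-9.05, -7.97, -6.89, -5.81, -4.73]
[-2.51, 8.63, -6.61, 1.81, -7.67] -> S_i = Random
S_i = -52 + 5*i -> [-52, -47, -42, -37, -32]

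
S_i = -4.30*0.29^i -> [-4.3, -1.25, -0.36, -0.1, -0.03]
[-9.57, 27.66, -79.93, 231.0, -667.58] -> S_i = -9.57*(-2.89)^i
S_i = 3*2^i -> [3, 6, 12, 24, 48]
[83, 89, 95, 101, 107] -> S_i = 83 + 6*i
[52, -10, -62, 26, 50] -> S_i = Random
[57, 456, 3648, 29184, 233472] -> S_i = 57*8^i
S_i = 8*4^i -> [8, 32, 128, 512, 2048]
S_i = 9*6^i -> [9, 54, 324, 1944, 11664]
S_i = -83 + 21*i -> [-83, -62, -41, -20, 1]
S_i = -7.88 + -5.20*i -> [-7.88, -13.08, -18.28, -23.48, -28.68]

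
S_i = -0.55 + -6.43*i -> [-0.55, -6.98, -13.41, -19.84, -26.27]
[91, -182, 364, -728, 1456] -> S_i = 91*-2^i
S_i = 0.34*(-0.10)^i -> [0.34, -0.03, 0.0, -0.0, 0.0]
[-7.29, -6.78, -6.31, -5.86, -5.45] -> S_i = -7.29*0.93^i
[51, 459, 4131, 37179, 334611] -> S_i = 51*9^i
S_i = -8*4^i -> [-8, -32, -128, -512, -2048]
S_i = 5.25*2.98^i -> [5.25, 15.64, 46.62, 138.93, 414.02]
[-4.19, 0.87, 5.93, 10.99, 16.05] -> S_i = -4.19 + 5.06*i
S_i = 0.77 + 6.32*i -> [0.77, 7.09, 13.41, 19.73, 26.05]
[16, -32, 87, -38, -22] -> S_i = Random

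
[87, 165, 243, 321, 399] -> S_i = 87 + 78*i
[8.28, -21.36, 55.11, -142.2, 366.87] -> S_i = 8.28*(-2.58)^i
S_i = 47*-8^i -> [47, -376, 3008, -24064, 192512]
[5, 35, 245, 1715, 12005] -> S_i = 5*7^i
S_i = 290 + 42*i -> [290, 332, 374, 416, 458]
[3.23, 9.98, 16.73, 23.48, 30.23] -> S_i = 3.23 + 6.75*i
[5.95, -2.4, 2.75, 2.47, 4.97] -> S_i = Random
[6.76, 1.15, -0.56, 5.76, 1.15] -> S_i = Random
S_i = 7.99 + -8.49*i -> [7.99, -0.5, -8.99, -17.48, -25.97]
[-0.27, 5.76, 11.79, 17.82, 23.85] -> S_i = -0.27 + 6.03*i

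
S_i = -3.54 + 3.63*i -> [-3.54, 0.09, 3.72, 7.35, 10.98]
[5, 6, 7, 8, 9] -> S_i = 5 + 1*i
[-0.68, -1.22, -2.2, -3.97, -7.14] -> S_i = -0.68*1.80^i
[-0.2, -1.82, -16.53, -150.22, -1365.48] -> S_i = -0.20*9.09^i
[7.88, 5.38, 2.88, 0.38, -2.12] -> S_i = 7.88 + -2.50*i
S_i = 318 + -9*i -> [318, 309, 300, 291, 282]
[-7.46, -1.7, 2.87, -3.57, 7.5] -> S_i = Random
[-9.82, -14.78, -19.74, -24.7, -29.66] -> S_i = -9.82 + -4.96*i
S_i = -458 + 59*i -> [-458, -399, -340, -281, -222]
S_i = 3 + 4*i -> [3, 7, 11, 15, 19]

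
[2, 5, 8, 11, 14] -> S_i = 2 + 3*i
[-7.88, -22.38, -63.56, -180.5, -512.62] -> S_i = -7.88*2.84^i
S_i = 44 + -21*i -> [44, 23, 2, -19, -40]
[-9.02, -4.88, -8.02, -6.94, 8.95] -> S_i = Random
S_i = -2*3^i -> [-2, -6, -18, -54, -162]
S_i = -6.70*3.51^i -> [-6.7, -23.52, -82.54, -289.73, -1016.96]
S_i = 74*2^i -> [74, 148, 296, 592, 1184]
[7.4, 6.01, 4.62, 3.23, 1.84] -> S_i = 7.40 + -1.39*i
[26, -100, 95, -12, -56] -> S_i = Random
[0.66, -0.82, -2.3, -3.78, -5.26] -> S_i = 0.66 + -1.48*i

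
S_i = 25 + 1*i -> [25, 26, 27, 28, 29]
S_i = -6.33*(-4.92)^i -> [-6.33, 31.14, -153.23, 753.87, -3709.06]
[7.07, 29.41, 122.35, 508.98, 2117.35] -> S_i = 7.07*4.16^i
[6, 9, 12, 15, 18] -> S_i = 6 + 3*i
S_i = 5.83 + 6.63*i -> [5.83, 12.46, 19.09, 25.72, 32.35]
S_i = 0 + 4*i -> [0, 4, 8, 12, 16]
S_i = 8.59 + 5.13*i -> [8.59, 13.72, 18.85, 23.98, 29.11]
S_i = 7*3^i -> [7, 21, 63, 189, 567]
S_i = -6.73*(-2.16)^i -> [-6.73, 14.54, -31.4, 67.82, -146.5]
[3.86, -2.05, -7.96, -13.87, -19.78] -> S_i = 3.86 + -5.91*i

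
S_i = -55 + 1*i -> [-55, -54, -53, -52, -51]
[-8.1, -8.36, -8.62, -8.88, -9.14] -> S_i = -8.10 + -0.26*i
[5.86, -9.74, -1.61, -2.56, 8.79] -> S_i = Random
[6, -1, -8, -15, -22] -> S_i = 6 + -7*i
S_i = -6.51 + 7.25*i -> [-6.51, 0.74, 7.99, 15.24, 22.49]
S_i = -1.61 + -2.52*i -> [-1.61, -4.13, -6.65, -9.17, -11.69]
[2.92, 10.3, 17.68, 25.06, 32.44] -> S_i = 2.92 + 7.38*i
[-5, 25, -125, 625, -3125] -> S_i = -5*-5^i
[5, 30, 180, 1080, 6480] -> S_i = 5*6^i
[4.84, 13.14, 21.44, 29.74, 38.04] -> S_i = 4.84 + 8.30*i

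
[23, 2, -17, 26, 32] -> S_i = Random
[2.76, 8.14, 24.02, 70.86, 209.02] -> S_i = 2.76*2.95^i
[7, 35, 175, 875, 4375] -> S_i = 7*5^i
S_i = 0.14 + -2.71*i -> [0.14, -2.57, -5.28, -7.99, -10.7]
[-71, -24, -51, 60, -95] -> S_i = Random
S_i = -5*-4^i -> [-5, 20, -80, 320, -1280]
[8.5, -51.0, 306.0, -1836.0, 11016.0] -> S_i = 8.50*(-6.00)^i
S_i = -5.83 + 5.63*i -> [-5.83, -0.2, 5.43, 11.06, 16.69]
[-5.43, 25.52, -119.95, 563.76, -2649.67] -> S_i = -5.43*(-4.70)^i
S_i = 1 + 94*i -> [1, 95, 189, 283, 377]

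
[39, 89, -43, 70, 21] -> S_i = Random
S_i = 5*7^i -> [5, 35, 245, 1715, 12005]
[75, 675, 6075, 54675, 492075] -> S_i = 75*9^i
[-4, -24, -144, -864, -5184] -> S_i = -4*6^i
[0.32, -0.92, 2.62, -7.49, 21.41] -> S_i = 0.32*(-2.86)^i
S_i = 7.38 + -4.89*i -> [7.38, 2.49, -2.4, -7.29, -12.18]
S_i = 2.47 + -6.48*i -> [2.47, -4.01, -10.49, -16.97, -23.45]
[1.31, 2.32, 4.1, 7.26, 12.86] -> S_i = 1.31*1.77^i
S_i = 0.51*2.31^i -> [0.51, 1.18, 2.72, 6.29, 14.52]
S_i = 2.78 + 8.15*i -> [2.78, 10.93, 19.08, 27.23, 35.38]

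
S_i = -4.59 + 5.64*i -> [-4.59, 1.05, 6.69, 12.33, 17.97]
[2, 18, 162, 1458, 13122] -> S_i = 2*9^i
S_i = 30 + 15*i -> [30, 45, 60, 75, 90]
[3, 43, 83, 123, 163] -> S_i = 3 + 40*i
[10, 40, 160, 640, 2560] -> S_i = 10*4^i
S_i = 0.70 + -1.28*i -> [0.7, -0.58, -1.86, -3.14, -4.42]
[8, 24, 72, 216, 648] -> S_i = 8*3^i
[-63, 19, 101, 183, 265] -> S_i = -63 + 82*i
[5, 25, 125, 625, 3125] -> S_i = 5*5^i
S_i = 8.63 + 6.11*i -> [8.63, 14.74, 20.85, 26.96, 33.07]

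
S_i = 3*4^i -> [3, 12, 48, 192, 768]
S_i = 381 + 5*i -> [381, 386, 391, 396, 401]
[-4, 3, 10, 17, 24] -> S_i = -4 + 7*i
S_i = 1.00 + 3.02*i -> [1.0, 4.02, 7.04, 10.06, 13.08]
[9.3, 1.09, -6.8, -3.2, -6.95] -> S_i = Random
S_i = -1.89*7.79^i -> [-1.89, -14.72, -114.69, -893.46, -6960.04]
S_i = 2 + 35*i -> [2, 37, 72, 107, 142]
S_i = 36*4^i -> [36, 144, 576, 2304, 9216]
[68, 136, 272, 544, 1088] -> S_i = 68*2^i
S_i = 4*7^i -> [4, 28, 196, 1372, 9604]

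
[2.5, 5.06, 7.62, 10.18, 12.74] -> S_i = 2.50 + 2.56*i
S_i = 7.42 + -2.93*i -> [7.42, 4.49, 1.56, -1.37, -4.3]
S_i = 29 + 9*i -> [29, 38, 47, 56, 65]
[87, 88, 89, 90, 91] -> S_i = 87 + 1*i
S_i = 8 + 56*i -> [8, 64, 120, 176, 232]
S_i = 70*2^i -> [70, 140, 280, 560, 1120]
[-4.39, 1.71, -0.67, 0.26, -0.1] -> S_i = -4.39*(-0.39)^i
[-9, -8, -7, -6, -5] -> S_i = -9 + 1*i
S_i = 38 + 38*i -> [38, 76, 114, 152, 190]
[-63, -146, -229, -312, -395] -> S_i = -63 + -83*i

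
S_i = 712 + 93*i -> [712, 805, 898, 991, 1084]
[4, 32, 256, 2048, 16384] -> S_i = 4*8^i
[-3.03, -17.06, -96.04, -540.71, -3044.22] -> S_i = -3.03*5.63^i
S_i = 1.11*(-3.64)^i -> [1.11, -4.04, 14.71, -53.53, 194.86]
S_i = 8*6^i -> [8, 48, 288, 1728, 10368]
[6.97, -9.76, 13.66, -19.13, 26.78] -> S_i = 6.97*(-1.40)^i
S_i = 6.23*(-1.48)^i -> [6.23, -9.22, 13.65, -20.2, 29.89]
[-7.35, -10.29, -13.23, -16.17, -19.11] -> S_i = -7.35 + -2.94*i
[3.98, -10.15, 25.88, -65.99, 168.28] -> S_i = 3.98*(-2.55)^i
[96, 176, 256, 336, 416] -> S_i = 96 + 80*i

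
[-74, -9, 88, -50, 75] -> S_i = Random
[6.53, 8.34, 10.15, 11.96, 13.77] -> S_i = 6.53 + 1.81*i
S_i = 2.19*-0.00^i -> [2.19, -0.0, 0.0, -0.0, 0.0]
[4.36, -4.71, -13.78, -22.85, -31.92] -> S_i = 4.36 + -9.07*i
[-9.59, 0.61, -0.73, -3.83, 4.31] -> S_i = Random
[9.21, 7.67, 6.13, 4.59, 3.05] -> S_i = 9.21 + -1.54*i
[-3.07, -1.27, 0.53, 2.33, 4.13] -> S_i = -3.07 + 1.80*i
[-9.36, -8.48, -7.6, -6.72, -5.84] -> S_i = -9.36 + 0.88*i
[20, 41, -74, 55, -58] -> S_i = Random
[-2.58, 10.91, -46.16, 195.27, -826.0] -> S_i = -2.58*(-4.23)^i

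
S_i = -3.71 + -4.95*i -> [-3.71, -8.66, -13.61, -18.56, -23.51]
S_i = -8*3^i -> [-8, -24, -72, -216, -648]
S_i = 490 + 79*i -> [490, 569, 648, 727, 806]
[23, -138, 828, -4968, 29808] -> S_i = 23*-6^i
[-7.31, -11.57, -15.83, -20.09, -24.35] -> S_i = -7.31 + -4.26*i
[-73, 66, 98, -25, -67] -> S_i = Random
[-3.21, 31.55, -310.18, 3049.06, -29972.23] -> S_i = -3.21*(-9.83)^i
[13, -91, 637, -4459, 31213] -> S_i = 13*-7^i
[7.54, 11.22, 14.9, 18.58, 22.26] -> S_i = 7.54 + 3.68*i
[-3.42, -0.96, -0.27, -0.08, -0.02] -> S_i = -3.42*0.28^i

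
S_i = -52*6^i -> [-52, -312, -1872, -11232, -67392]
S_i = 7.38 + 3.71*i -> [7.38, 11.09, 14.8, 18.51, 22.22]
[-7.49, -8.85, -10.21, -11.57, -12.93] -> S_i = -7.49 + -1.36*i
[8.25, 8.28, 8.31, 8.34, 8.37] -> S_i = 8.25 + 0.03*i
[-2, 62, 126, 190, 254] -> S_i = -2 + 64*i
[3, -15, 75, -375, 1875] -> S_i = 3*-5^i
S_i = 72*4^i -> [72, 288, 1152, 4608, 18432]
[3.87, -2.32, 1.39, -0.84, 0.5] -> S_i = 3.87*(-0.60)^i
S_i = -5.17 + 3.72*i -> [-5.17, -1.45, 2.27, 5.99, 9.71]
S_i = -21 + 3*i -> [-21, -18, -15, -12, -9]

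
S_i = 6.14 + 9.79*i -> [6.14, 15.93, 25.72, 35.51, 45.3]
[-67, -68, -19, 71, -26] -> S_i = Random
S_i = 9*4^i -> [9, 36, 144, 576, 2304]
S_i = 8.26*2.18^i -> [8.26, 18.01, 39.25, 85.58, 186.55]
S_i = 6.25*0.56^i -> [6.25, 3.5, 1.96, 1.1, 0.61]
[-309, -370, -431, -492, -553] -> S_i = -309 + -61*i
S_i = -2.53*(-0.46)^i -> [-2.53, 1.16, -0.54, 0.25, -0.11]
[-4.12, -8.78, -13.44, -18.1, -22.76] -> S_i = -4.12 + -4.66*i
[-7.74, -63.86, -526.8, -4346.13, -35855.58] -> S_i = -7.74*8.25^i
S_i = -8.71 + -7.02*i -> [-8.71, -15.73, -22.75, -29.77, -36.79]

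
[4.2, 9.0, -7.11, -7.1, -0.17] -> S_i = Random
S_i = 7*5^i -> [7, 35, 175, 875, 4375]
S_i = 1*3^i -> [1, 3, 9, 27, 81]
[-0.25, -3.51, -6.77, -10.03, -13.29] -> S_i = -0.25 + -3.26*i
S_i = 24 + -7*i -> [24, 17, 10, 3, -4]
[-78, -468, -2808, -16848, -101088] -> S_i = -78*6^i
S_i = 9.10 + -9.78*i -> [9.1, -0.68, -10.46, -20.24, -30.02]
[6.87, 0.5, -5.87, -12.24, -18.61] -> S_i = 6.87 + -6.37*i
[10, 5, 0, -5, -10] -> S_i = 10 + -5*i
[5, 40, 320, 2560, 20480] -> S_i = 5*8^i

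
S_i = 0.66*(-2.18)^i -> [0.66, -1.44, 3.14, -6.84, 14.91]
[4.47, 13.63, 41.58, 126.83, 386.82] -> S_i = 4.47*3.05^i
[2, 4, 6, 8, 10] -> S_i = 2 + 2*i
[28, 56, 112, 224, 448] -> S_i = 28*2^i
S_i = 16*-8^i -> [16, -128, 1024, -8192, 65536]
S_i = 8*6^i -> [8, 48, 288, 1728, 10368]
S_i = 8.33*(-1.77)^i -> [8.33, -14.74, 26.1, -46.19, 81.76]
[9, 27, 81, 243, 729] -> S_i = 9*3^i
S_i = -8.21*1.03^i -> [-8.21, -8.46, -8.71, -8.97, -9.24]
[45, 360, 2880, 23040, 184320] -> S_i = 45*8^i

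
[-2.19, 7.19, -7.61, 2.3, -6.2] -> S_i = Random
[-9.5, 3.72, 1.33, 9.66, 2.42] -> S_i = Random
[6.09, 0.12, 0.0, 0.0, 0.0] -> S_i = 6.09*0.02^i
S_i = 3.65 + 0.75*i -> [3.65, 4.4, 5.15, 5.9, 6.65]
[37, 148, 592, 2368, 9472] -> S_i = 37*4^i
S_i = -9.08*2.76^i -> [-9.08, -25.06, -69.17, -190.9, -526.89]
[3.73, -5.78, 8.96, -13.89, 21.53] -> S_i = 3.73*(-1.55)^i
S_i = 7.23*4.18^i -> [7.23, 30.22, 126.33, 528.04, 2207.21]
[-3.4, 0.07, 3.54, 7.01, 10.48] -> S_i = -3.40 + 3.47*i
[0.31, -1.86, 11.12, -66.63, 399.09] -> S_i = 0.31*(-5.99)^i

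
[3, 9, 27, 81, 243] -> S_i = 3*3^i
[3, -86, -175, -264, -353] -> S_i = 3 + -89*i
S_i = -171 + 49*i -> [-171, -122, -73, -24, 25]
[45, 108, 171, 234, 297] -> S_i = 45 + 63*i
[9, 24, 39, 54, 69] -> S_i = 9 + 15*i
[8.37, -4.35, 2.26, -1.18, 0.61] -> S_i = 8.37*(-0.52)^i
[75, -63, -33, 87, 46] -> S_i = Random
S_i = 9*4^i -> [9, 36, 144, 576, 2304]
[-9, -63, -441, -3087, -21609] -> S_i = -9*7^i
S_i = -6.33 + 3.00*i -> [-6.33, -3.33, -0.33, 2.67, 5.67]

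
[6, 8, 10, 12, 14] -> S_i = 6 + 2*i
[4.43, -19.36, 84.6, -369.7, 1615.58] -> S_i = 4.43*(-4.37)^i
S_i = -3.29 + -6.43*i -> [-3.29, -9.72, -16.15, -22.58, -29.01]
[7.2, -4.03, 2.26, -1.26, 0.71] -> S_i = 7.20*(-0.56)^i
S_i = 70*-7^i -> [70, -490, 3430, -24010, 168070]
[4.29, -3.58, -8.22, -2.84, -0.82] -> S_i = Random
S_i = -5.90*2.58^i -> [-5.9, -15.22, -39.27, -101.32, -261.42]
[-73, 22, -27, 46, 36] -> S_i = Random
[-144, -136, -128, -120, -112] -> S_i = -144 + 8*i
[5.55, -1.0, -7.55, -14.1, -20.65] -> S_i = 5.55 + -6.55*i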